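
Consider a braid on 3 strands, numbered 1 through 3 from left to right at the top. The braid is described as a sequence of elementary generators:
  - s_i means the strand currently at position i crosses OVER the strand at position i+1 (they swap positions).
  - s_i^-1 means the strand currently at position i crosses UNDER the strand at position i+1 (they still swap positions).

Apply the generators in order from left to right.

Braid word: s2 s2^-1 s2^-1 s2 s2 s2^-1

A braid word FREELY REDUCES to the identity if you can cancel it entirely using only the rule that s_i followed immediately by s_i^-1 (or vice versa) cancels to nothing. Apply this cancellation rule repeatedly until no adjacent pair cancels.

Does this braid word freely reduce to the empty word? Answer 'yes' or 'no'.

Gen 1 (s2): push. Stack: [s2]
Gen 2 (s2^-1): cancels prior s2. Stack: []
Gen 3 (s2^-1): push. Stack: [s2^-1]
Gen 4 (s2): cancels prior s2^-1. Stack: []
Gen 5 (s2): push. Stack: [s2]
Gen 6 (s2^-1): cancels prior s2. Stack: []
Reduced word: (empty)

Answer: yes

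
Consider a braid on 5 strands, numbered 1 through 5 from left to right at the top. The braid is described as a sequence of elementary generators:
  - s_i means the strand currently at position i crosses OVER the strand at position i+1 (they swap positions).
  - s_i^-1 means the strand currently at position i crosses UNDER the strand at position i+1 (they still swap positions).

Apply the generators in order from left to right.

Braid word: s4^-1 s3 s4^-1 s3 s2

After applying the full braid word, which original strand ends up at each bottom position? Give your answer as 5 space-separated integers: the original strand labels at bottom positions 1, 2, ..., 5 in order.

Answer: 1 4 2 5 3

Derivation:
Gen 1 (s4^-1): strand 4 crosses under strand 5. Perm now: [1 2 3 5 4]
Gen 2 (s3): strand 3 crosses over strand 5. Perm now: [1 2 5 3 4]
Gen 3 (s4^-1): strand 3 crosses under strand 4. Perm now: [1 2 5 4 3]
Gen 4 (s3): strand 5 crosses over strand 4. Perm now: [1 2 4 5 3]
Gen 5 (s2): strand 2 crosses over strand 4. Perm now: [1 4 2 5 3]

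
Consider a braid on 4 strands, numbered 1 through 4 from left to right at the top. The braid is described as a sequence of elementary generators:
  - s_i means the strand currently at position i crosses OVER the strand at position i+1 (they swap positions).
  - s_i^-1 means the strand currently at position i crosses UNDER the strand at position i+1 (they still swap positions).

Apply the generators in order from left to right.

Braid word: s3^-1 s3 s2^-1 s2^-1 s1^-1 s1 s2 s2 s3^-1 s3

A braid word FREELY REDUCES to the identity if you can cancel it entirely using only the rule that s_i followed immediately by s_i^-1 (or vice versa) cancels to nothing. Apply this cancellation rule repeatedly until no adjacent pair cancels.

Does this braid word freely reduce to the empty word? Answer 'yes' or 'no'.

Gen 1 (s3^-1): push. Stack: [s3^-1]
Gen 2 (s3): cancels prior s3^-1. Stack: []
Gen 3 (s2^-1): push. Stack: [s2^-1]
Gen 4 (s2^-1): push. Stack: [s2^-1 s2^-1]
Gen 5 (s1^-1): push. Stack: [s2^-1 s2^-1 s1^-1]
Gen 6 (s1): cancels prior s1^-1. Stack: [s2^-1 s2^-1]
Gen 7 (s2): cancels prior s2^-1. Stack: [s2^-1]
Gen 8 (s2): cancels prior s2^-1. Stack: []
Gen 9 (s3^-1): push. Stack: [s3^-1]
Gen 10 (s3): cancels prior s3^-1. Stack: []
Reduced word: (empty)

Answer: yes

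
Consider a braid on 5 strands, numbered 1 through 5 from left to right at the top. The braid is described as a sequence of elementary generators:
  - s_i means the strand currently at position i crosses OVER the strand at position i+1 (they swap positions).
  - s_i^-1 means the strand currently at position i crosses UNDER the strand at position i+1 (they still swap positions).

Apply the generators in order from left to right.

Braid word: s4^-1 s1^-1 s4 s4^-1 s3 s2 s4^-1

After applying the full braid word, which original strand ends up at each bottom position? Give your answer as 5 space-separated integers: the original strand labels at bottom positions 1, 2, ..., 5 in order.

Gen 1 (s4^-1): strand 4 crosses under strand 5. Perm now: [1 2 3 5 4]
Gen 2 (s1^-1): strand 1 crosses under strand 2. Perm now: [2 1 3 5 4]
Gen 3 (s4): strand 5 crosses over strand 4. Perm now: [2 1 3 4 5]
Gen 4 (s4^-1): strand 4 crosses under strand 5. Perm now: [2 1 3 5 4]
Gen 5 (s3): strand 3 crosses over strand 5. Perm now: [2 1 5 3 4]
Gen 6 (s2): strand 1 crosses over strand 5. Perm now: [2 5 1 3 4]
Gen 7 (s4^-1): strand 3 crosses under strand 4. Perm now: [2 5 1 4 3]

Answer: 2 5 1 4 3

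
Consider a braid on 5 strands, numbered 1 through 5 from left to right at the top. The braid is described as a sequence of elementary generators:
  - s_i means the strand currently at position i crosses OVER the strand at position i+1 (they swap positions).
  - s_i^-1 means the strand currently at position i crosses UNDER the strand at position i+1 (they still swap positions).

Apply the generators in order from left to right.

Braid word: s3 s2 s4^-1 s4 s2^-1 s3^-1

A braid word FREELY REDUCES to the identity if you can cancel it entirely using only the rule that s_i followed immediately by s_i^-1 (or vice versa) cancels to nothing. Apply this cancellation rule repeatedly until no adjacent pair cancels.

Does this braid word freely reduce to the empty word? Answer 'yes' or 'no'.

Answer: yes

Derivation:
Gen 1 (s3): push. Stack: [s3]
Gen 2 (s2): push. Stack: [s3 s2]
Gen 3 (s4^-1): push. Stack: [s3 s2 s4^-1]
Gen 4 (s4): cancels prior s4^-1. Stack: [s3 s2]
Gen 5 (s2^-1): cancels prior s2. Stack: [s3]
Gen 6 (s3^-1): cancels prior s3. Stack: []
Reduced word: (empty)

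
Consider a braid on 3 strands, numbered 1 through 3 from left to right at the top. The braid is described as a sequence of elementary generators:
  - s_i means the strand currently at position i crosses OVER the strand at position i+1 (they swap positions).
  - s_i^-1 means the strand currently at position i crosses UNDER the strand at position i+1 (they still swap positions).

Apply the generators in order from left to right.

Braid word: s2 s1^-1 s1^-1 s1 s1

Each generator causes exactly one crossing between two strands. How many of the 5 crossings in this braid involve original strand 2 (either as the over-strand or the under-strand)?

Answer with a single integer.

Answer: 1

Derivation:
Gen 1: crossing 2x3. Involves strand 2? yes. Count so far: 1
Gen 2: crossing 1x3. Involves strand 2? no. Count so far: 1
Gen 3: crossing 3x1. Involves strand 2? no. Count so far: 1
Gen 4: crossing 1x3. Involves strand 2? no. Count so far: 1
Gen 5: crossing 3x1. Involves strand 2? no. Count so far: 1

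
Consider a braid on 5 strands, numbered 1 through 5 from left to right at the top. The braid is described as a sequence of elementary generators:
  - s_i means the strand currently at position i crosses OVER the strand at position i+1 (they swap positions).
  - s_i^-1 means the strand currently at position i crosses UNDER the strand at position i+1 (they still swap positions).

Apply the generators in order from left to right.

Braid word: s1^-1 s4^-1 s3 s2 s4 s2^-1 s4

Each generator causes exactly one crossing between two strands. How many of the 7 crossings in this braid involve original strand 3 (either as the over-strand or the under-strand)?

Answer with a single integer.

Answer: 3

Derivation:
Gen 1: crossing 1x2. Involves strand 3? no. Count so far: 0
Gen 2: crossing 4x5. Involves strand 3? no. Count so far: 0
Gen 3: crossing 3x5. Involves strand 3? yes. Count so far: 1
Gen 4: crossing 1x5. Involves strand 3? no. Count so far: 1
Gen 5: crossing 3x4. Involves strand 3? yes. Count so far: 2
Gen 6: crossing 5x1. Involves strand 3? no. Count so far: 2
Gen 7: crossing 4x3. Involves strand 3? yes. Count so far: 3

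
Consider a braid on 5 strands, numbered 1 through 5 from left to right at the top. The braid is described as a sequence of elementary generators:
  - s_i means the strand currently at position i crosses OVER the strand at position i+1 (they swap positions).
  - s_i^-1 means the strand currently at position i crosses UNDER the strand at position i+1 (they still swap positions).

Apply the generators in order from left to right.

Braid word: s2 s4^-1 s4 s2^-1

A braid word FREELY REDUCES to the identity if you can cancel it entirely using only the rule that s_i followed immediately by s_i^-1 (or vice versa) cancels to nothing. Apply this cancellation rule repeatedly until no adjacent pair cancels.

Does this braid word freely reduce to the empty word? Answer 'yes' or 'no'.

Gen 1 (s2): push. Stack: [s2]
Gen 2 (s4^-1): push. Stack: [s2 s4^-1]
Gen 3 (s4): cancels prior s4^-1. Stack: [s2]
Gen 4 (s2^-1): cancels prior s2. Stack: []
Reduced word: (empty)

Answer: yes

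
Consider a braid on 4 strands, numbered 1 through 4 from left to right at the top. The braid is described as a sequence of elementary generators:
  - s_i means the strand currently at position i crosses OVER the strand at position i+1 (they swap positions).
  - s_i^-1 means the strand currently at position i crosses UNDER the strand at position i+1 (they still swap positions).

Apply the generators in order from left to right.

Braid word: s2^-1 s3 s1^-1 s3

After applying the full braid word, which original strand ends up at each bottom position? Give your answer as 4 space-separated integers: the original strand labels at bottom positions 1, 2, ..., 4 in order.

Gen 1 (s2^-1): strand 2 crosses under strand 3. Perm now: [1 3 2 4]
Gen 2 (s3): strand 2 crosses over strand 4. Perm now: [1 3 4 2]
Gen 3 (s1^-1): strand 1 crosses under strand 3. Perm now: [3 1 4 2]
Gen 4 (s3): strand 4 crosses over strand 2. Perm now: [3 1 2 4]

Answer: 3 1 2 4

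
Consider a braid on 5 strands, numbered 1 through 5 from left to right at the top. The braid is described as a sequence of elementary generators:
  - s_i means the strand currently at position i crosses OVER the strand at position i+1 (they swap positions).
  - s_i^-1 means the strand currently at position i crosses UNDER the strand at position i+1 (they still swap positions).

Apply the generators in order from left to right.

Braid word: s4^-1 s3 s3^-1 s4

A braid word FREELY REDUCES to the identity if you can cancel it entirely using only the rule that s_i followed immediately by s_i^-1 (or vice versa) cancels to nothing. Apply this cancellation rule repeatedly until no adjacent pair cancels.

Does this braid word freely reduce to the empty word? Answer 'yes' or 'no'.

Gen 1 (s4^-1): push. Stack: [s4^-1]
Gen 2 (s3): push. Stack: [s4^-1 s3]
Gen 3 (s3^-1): cancels prior s3. Stack: [s4^-1]
Gen 4 (s4): cancels prior s4^-1. Stack: []
Reduced word: (empty)

Answer: yes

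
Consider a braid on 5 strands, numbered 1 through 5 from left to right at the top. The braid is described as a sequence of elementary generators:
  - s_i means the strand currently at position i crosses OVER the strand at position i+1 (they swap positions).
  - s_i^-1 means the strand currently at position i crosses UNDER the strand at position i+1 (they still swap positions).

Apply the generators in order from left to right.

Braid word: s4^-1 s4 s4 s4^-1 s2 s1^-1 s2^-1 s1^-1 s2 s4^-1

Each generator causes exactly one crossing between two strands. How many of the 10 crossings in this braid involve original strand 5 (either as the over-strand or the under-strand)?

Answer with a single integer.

Gen 1: crossing 4x5. Involves strand 5? yes. Count so far: 1
Gen 2: crossing 5x4. Involves strand 5? yes. Count so far: 2
Gen 3: crossing 4x5. Involves strand 5? yes. Count so far: 3
Gen 4: crossing 5x4. Involves strand 5? yes. Count so far: 4
Gen 5: crossing 2x3. Involves strand 5? no. Count so far: 4
Gen 6: crossing 1x3. Involves strand 5? no. Count so far: 4
Gen 7: crossing 1x2. Involves strand 5? no. Count so far: 4
Gen 8: crossing 3x2. Involves strand 5? no. Count so far: 4
Gen 9: crossing 3x1. Involves strand 5? no. Count so far: 4
Gen 10: crossing 4x5. Involves strand 5? yes. Count so far: 5

Answer: 5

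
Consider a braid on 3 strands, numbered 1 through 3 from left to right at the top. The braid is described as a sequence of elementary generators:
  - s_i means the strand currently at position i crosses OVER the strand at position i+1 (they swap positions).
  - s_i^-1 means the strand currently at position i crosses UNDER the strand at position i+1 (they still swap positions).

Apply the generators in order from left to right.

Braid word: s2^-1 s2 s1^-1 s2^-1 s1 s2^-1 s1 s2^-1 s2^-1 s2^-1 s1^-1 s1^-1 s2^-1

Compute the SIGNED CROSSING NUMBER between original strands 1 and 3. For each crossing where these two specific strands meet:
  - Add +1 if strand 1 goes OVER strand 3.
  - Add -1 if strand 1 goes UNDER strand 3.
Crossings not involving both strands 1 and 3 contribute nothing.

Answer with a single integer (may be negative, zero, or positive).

Answer: -2

Derivation:
Gen 1: crossing 2x3. Both 1&3? no. Sum: 0
Gen 2: crossing 3x2. Both 1&3? no. Sum: 0
Gen 3: crossing 1x2. Both 1&3? no. Sum: 0
Gen 4: 1 under 3. Both 1&3? yes. Contrib: -1. Sum: -1
Gen 5: crossing 2x3. Both 1&3? no. Sum: -1
Gen 6: crossing 2x1. Both 1&3? no. Sum: -1
Gen 7: 3 over 1. Both 1&3? yes. Contrib: -1. Sum: -2
Gen 8: crossing 3x2. Both 1&3? no. Sum: -2
Gen 9: crossing 2x3. Both 1&3? no. Sum: -2
Gen 10: crossing 3x2. Both 1&3? no. Sum: -2
Gen 11: crossing 1x2. Both 1&3? no. Sum: -2
Gen 12: crossing 2x1. Both 1&3? no. Sum: -2
Gen 13: crossing 2x3. Both 1&3? no. Sum: -2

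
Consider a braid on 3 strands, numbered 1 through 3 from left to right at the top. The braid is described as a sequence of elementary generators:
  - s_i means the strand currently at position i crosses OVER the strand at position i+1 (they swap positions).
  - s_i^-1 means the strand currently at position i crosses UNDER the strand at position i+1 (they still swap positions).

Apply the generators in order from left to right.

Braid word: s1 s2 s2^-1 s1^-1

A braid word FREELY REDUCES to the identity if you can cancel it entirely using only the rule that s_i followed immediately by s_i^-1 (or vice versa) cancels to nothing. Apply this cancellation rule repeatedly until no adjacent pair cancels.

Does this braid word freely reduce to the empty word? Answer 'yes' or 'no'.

Answer: yes

Derivation:
Gen 1 (s1): push. Stack: [s1]
Gen 2 (s2): push. Stack: [s1 s2]
Gen 3 (s2^-1): cancels prior s2. Stack: [s1]
Gen 4 (s1^-1): cancels prior s1. Stack: []
Reduced word: (empty)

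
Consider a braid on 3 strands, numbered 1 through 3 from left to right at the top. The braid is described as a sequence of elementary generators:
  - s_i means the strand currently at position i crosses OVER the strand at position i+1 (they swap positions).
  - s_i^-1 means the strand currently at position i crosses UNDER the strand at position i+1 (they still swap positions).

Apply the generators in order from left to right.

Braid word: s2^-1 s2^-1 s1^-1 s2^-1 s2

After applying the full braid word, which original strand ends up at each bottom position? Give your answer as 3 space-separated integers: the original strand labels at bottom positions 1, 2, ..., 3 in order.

Answer: 2 1 3

Derivation:
Gen 1 (s2^-1): strand 2 crosses under strand 3. Perm now: [1 3 2]
Gen 2 (s2^-1): strand 3 crosses under strand 2. Perm now: [1 2 3]
Gen 3 (s1^-1): strand 1 crosses under strand 2. Perm now: [2 1 3]
Gen 4 (s2^-1): strand 1 crosses under strand 3. Perm now: [2 3 1]
Gen 5 (s2): strand 3 crosses over strand 1. Perm now: [2 1 3]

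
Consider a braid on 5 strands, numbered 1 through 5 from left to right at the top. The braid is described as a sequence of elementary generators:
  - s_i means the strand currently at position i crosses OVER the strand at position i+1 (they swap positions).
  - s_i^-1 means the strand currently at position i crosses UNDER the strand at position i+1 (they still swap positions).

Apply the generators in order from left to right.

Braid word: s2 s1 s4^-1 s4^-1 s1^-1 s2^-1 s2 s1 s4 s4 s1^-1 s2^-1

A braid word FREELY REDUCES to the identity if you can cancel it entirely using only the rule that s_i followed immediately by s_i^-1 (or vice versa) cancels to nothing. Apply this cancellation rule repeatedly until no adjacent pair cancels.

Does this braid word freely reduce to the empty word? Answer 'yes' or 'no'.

Answer: yes

Derivation:
Gen 1 (s2): push. Stack: [s2]
Gen 2 (s1): push. Stack: [s2 s1]
Gen 3 (s4^-1): push. Stack: [s2 s1 s4^-1]
Gen 4 (s4^-1): push. Stack: [s2 s1 s4^-1 s4^-1]
Gen 5 (s1^-1): push. Stack: [s2 s1 s4^-1 s4^-1 s1^-1]
Gen 6 (s2^-1): push. Stack: [s2 s1 s4^-1 s4^-1 s1^-1 s2^-1]
Gen 7 (s2): cancels prior s2^-1. Stack: [s2 s1 s4^-1 s4^-1 s1^-1]
Gen 8 (s1): cancels prior s1^-1. Stack: [s2 s1 s4^-1 s4^-1]
Gen 9 (s4): cancels prior s4^-1. Stack: [s2 s1 s4^-1]
Gen 10 (s4): cancels prior s4^-1. Stack: [s2 s1]
Gen 11 (s1^-1): cancels prior s1. Stack: [s2]
Gen 12 (s2^-1): cancels prior s2. Stack: []
Reduced word: (empty)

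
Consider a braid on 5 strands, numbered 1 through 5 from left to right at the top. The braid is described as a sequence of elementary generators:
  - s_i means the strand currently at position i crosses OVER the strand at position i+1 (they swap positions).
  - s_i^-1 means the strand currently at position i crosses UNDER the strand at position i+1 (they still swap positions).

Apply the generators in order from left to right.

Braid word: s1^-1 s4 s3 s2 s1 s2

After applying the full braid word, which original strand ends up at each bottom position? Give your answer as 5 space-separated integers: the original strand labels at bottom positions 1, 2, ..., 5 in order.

Answer: 5 1 2 3 4

Derivation:
Gen 1 (s1^-1): strand 1 crosses under strand 2. Perm now: [2 1 3 4 5]
Gen 2 (s4): strand 4 crosses over strand 5. Perm now: [2 1 3 5 4]
Gen 3 (s3): strand 3 crosses over strand 5. Perm now: [2 1 5 3 4]
Gen 4 (s2): strand 1 crosses over strand 5. Perm now: [2 5 1 3 4]
Gen 5 (s1): strand 2 crosses over strand 5. Perm now: [5 2 1 3 4]
Gen 6 (s2): strand 2 crosses over strand 1. Perm now: [5 1 2 3 4]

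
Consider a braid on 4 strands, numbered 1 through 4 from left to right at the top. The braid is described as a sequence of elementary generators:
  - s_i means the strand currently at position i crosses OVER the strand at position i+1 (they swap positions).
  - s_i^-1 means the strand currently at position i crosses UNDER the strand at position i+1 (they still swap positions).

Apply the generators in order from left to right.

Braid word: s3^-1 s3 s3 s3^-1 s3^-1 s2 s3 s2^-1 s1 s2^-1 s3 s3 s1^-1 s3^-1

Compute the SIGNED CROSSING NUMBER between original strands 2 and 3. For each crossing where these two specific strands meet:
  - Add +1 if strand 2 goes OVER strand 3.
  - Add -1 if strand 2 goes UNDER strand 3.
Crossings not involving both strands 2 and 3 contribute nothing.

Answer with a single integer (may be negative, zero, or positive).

Answer: 1

Derivation:
Gen 1: crossing 3x4. Both 2&3? no. Sum: 0
Gen 2: crossing 4x3. Both 2&3? no. Sum: 0
Gen 3: crossing 3x4. Both 2&3? no. Sum: 0
Gen 4: crossing 4x3. Both 2&3? no. Sum: 0
Gen 5: crossing 3x4. Both 2&3? no. Sum: 0
Gen 6: crossing 2x4. Both 2&3? no. Sum: 0
Gen 7: 2 over 3. Both 2&3? yes. Contrib: +1. Sum: 1
Gen 8: crossing 4x3. Both 2&3? no. Sum: 1
Gen 9: crossing 1x3. Both 2&3? no. Sum: 1
Gen 10: crossing 1x4. Both 2&3? no. Sum: 1
Gen 11: crossing 1x2. Both 2&3? no. Sum: 1
Gen 12: crossing 2x1. Both 2&3? no. Sum: 1
Gen 13: crossing 3x4. Both 2&3? no. Sum: 1
Gen 14: crossing 1x2. Both 2&3? no. Sum: 1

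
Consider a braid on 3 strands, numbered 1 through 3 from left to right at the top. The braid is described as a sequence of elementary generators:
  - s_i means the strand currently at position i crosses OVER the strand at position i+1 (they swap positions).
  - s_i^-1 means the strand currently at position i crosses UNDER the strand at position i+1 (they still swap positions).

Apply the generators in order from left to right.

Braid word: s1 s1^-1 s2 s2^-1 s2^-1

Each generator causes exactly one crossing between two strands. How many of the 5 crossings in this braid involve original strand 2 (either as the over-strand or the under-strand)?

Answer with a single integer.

Gen 1: crossing 1x2. Involves strand 2? yes. Count so far: 1
Gen 2: crossing 2x1. Involves strand 2? yes. Count so far: 2
Gen 3: crossing 2x3. Involves strand 2? yes. Count so far: 3
Gen 4: crossing 3x2. Involves strand 2? yes. Count so far: 4
Gen 5: crossing 2x3. Involves strand 2? yes. Count so far: 5

Answer: 5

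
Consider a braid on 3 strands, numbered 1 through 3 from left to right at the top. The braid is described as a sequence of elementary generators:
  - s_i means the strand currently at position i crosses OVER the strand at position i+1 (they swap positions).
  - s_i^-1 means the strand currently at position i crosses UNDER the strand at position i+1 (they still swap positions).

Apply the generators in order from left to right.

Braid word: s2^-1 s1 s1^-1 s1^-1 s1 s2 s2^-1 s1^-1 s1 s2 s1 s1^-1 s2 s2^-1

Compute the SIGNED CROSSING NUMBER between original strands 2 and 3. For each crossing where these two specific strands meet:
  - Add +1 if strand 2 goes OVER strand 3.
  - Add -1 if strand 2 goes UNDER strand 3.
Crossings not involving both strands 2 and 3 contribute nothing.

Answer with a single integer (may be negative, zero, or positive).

Gen 1: 2 under 3. Both 2&3? yes. Contrib: -1. Sum: -1
Gen 2: crossing 1x3. Both 2&3? no. Sum: -1
Gen 3: crossing 3x1. Both 2&3? no. Sum: -1
Gen 4: crossing 1x3. Both 2&3? no. Sum: -1
Gen 5: crossing 3x1. Both 2&3? no. Sum: -1
Gen 6: 3 over 2. Both 2&3? yes. Contrib: -1. Sum: -2
Gen 7: 2 under 3. Both 2&3? yes. Contrib: -1. Sum: -3
Gen 8: crossing 1x3. Both 2&3? no. Sum: -3
Gen 9: crossing 3x1. Both 2&3? no. Sum: -3
Gen 10: 3 over 2. Both 2&3? yes. Contrib: -1. Sum: -4
Gen 11: crossing 1x2. Both 2&3? no. Sum: -4
Gen 12: crossing 2x1. Both 2&3? no. Sum: -4
Gen 13: 2 over 3. Both 2&3? yes. Contrib: +1. Sum: -3
Gen 14: 3 under 2. Both 2&3? yes. Contrib: +1. Sum: -2

Answer: -2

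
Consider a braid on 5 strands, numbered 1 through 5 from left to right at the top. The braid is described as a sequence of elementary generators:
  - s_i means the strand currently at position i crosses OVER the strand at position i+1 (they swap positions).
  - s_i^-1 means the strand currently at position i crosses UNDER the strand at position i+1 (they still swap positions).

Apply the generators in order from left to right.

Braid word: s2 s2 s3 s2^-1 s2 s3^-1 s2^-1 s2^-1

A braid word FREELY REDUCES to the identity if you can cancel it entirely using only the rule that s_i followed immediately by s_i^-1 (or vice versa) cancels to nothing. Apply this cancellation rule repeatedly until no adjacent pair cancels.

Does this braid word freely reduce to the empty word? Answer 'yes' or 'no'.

Answer: yes

Derivation:
Gen 1 (s2): push. Stack: [s2]
Gen 2 (s2): push. Stack: [s2 s2]
Gen 3 (s3): push. Stack: [s2 s2 s3]
Gen 4 (s2^-1): push. Stack: [s2 s2 s3 s2^-1]
Gen 5 (s2): cancels prior s2^-1. Stack: [s2 s2 s3]
Gen 6 (s3^-1): cancels prior s3. Stack: [s2 s2]
Gen 7 (s2^-1): cancels prior s2. Stack: [s2]
Gen 8 (s2^-1): cancels prior s2. Stack: []
Reduced word: (empty)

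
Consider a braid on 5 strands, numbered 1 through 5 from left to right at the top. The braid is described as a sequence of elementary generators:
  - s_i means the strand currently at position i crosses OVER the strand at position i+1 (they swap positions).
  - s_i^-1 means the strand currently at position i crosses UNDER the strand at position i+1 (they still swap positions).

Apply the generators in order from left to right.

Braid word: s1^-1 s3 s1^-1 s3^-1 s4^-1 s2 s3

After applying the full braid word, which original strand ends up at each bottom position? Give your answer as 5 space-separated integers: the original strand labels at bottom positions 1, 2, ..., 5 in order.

Gen 1 (s1^-1): strand 1 crosses under strand 2. Perm now: [2 1 3 4 5]
Gen 2 (s3): strand 3 crosses over strand 4. Perm now: [2 1 4 3 5]
Gen 3 (s1^-1): strand 2 crosses under strand 1. Perm now: [1 2 4 3 5]
Gen 4 (s3^-1): strand 4 crosses under strand 3. Perm now: [1 2 3 4 5]
Gen 5 (s4^-1): strand 4 crosses under strand 5. Perm now: [1 2 3 5 4]
Gen 6 (s2): strand 2 crosses over strand 3. Perm now: [1 3 2 5 4]
Gen 7 (s3): strand 2 crosses over strand 5. Perm now: [1 3 5 2 4]

Answer: 1 3 5 2 4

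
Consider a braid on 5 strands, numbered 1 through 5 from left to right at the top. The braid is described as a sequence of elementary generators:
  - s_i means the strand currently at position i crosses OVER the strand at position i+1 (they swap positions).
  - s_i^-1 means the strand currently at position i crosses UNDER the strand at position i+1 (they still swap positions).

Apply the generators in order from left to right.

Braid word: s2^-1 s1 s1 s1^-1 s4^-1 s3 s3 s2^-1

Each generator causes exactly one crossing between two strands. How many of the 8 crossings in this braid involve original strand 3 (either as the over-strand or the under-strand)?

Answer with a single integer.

Answer: 4

Derivation:
Gen 1: crossing 2x3. Involves strand 3? yes. Count so far: 1
Gen 2: crossing 1x3. Involves strand 3? yes. Count so far: 2
Gen 3: crossing 3x1. Involves strand 3? yes. Count so far: 3
Gen 4: crossing 1x3. Involves strand 3? yes. Count so far: 4
Gen 5: crossing 4x5. Involves strand 3? no. Count so far: 4
Gen 6: crossing 2x5. Involves strand 3? no. Count so far: 4
Gen 7: crossing 5x2. Involves strand 3? no. Count so far: 4
Gen 8: crossing 1x2. Involves strand 3? no. Count so far: 4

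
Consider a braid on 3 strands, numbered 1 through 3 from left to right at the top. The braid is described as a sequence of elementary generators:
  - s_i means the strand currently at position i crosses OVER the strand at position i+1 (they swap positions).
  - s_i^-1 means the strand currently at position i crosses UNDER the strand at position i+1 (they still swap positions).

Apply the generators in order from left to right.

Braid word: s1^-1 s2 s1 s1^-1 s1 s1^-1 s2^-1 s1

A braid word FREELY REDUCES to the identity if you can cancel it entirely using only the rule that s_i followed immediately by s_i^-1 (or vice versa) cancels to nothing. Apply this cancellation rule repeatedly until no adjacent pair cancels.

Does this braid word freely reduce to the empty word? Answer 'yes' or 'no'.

Gen 1 (s1^-1): push. Stack: [s1^-1]
Gen 2 (s2): push. Stack: [s1^-1 s2]
Gen 3 (s1): push. Stack: [s1^-1 s2 s1]
Gen 4 (s1^-1): cancels prior s1. Stack: [s1^-1 s2]
Gen 5 (s1): push. Stack: [s1^-1 s2 s1]
Gen 6 (s1^-1): cancels prior s1. Stack: [s1^-1 s2]
Gen 7 (s2^-1): cancels prior s2. Stack: [s1^-1]
Gen 8 (s1): cancels prior s1^-1. Stack: []
Reduced word: (empty)

Answer: yes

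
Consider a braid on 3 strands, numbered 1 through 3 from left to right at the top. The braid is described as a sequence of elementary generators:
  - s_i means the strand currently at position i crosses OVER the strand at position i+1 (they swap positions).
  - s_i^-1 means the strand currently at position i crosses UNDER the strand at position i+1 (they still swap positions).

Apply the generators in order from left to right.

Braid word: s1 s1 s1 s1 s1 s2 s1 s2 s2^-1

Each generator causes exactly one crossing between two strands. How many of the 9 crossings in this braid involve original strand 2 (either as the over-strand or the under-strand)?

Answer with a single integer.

Gen 1: crossing 1x2. Involves strand 2? yes. Count so far: 1
Gen 2: crossing 2x1. Involves strand 2? yes. Count so far: 2
Gen 3: crossing 1x2. Involves strand 2? yes. Count so far: 3
Gen 4: crossing 2x1. Involves strand 2? yes. Count so far: 4
Gen 5: crossing 1x2. Involves strand 2? yes. Count so far: 5
Gen 6: crossing 1x3. Involves strand 2? no. Count so far: 5
Gen 7: crossing 2x3. Involves strand 2? yes. Count so far: 6
Gen 8: crossing 2x1. Involves strand 2? yes. Count so far: 7
Gen 9: crossing 1x2. Involves strand 2? yes. Count so far: 8

Answer: 8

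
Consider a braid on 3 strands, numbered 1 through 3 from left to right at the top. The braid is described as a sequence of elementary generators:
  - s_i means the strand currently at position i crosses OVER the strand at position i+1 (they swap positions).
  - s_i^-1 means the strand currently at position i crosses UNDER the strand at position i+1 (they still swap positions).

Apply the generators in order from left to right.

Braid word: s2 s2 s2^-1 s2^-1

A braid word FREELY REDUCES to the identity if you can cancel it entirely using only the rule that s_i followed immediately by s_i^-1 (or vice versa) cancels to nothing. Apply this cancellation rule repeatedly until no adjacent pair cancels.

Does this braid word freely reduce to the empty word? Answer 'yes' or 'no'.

Gen 1 (s2): push. Stack: [s2]
Gen 2 (s2): push. Stack: [s2 s2]
Gen 3 (s2^-1): cancels prior s2. Stack: [s2]
Gen 4 (s2^-1): cancels prior s2. Stack: []
Reduced word: (empty)

Answer: yes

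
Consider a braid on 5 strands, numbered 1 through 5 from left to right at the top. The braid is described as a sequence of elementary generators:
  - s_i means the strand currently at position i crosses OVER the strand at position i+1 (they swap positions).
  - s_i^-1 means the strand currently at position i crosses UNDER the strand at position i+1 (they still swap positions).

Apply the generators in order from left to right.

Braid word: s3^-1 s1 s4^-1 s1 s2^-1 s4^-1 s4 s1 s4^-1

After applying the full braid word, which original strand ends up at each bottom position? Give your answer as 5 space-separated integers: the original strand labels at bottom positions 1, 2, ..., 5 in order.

Answer: 4 1 2 3 5

Derivation:
Gen 1 (s3^-1): strand 3 crosses under strand 4. Perm now: [1 2 4 3 5]
Gen 2 (s1): strand 1 crosses over strand 2. Perm now: [2 1 4 3 5]
Gen 3 (s4^-1): strand 3 crosses under strand 5. Perm now: [2 1 4 5 3]
Gen 4 (s1): strand 2 crosses over strand 1. Perm now: [1 2 4 5 3]
Gen 5 (s2^-1): strand 2 crosses under strand 4. Perm now: [1 4 2 5 3]
Gen 6 (s4^-1): strand 5 crosses under strand 3. Perm now: [1 4 2 3 5]
Gen 7 (s4): strand 3 crosses over strand 5. Perm now: [1 4 2 5 3]
Gen 8 (s1): strand 1 crosses over strand 4. Perm now: [4 1 2 5 3]
Gen 9 (s4^-1): strand 5 crosses under strand 3. Perm now: [4 1 2 3 5]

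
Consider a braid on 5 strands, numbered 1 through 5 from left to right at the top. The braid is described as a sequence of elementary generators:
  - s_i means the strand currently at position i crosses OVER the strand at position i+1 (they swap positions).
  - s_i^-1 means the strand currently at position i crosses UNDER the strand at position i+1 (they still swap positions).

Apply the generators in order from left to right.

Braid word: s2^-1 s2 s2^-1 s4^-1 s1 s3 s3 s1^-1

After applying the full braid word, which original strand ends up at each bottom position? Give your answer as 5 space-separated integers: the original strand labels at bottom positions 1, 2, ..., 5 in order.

Gen 1 (s2^-1): strand 2 crosses under strand 3. Perm now: [1 3 2 4 5]
Gen 2 (s2): strand 3 crosses over strand 2. Perm now: [1 2 3 4 5]
Gen 3 (s2^-1): strand 2 crosses under strand 3. Perm now: [1 3 2 4 5]
Gen 4 (s4^-1): strand 4 crosses under strand 5. Perm now: [1 3 2 5 4]
Gen 5 (s1): strand 1 crosses over strand 3. Perm now: [3 1 2 5 4]
Gen 6 (s3): strand 2 crosses over strand 5. Perm now: [3 1 5 2 4]
Gen 7 (s3): strand 5 crosses over strand 2. Perm now: [3 1 2 5 4]
Gen 8 (s1^-1): strand 3 crosses under strand 1. Perm now: [1 3 2 5 4]

Answer: 1 3 2 5 4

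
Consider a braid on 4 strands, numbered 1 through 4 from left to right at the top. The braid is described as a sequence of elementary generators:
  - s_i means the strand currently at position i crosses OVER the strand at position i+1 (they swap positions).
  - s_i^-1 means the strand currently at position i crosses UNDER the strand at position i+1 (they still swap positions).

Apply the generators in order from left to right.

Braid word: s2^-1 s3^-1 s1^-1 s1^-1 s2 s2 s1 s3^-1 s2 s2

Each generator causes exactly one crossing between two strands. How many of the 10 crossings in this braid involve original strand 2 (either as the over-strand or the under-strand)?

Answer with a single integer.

Gen 1: crossing 2x3. Involves strand 2? yes. Count so far: 1
Gen 2: crossing 2x4. Involves strand 2? yes. Count so far: 2
Gen 3: crossing 1x3. Involves strand 2? no. Count so far: 2
Gen 4: crossing 3x1. Involves strand 2? no. Count so far: 2
Gen 5: crossing 3x4. Involves strand 2? no. Count so far: 2
Gen 6: crossing 4x3. Involves strand 2? no. Count so far: 2
Gen 7: crossing 1x3. Involves strand 2? no. Count so far: 2
Gen 8: crossing 4x2. Involves strand 2? yes. Count so far: 3
Gen 9: crossing 1x2. Involves strand 2? yes. Count so far: 4
Gen 10: crossing 2x1. Involves strand 2? yes. Count so far: 5

Answer: 5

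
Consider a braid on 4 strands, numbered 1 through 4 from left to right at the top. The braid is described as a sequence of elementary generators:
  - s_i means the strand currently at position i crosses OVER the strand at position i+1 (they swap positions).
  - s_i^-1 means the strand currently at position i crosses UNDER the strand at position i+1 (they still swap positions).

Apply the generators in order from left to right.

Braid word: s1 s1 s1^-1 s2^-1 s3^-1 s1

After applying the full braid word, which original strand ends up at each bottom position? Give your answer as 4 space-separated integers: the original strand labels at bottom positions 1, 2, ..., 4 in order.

Gen 1 (s1): strand 1 crosses over strand 2. Perm now: [2 1 3 4]
Gen 2 (s1): strand 2 crosses over strand 1. Perm now: [1 2 3 4]
Gen 3 (s1^-1): strand 1 crosses under strand 2. Perm now: [2 1 3 4]
Gen 4 (s2^-1): strand 1 crosses under strand 3. Perm now: [2 3 1 4]
Gen 5 (s3^-1): strand 1 crosses under strand 4. Perm now: [2 3 4 1]
Gen 6 (s1): strand 2 crosses over strand 3. Perm now: [3 2 4 1]

Answer: 3 2 4 1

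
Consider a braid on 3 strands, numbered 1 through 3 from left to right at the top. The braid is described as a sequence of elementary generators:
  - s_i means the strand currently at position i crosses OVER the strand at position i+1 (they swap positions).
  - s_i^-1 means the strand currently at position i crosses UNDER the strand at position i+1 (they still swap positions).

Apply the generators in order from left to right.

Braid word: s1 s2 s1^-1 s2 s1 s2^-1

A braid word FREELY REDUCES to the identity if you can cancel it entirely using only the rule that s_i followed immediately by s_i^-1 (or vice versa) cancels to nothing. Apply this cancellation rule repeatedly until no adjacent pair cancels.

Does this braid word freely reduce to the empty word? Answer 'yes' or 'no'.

Gen 1 (s1): push. Stack: [s1]
Gen 2 (s2): push. Stack: [s1 s2]
Gen 3 (s1^-1): push. Stack: [s1 s2 s1^-1]
Gen 4 (s2): push. Stack: [s1 s2 s1^-1 s2]
Gen 5 (s1): push. Stack: [s1 s2 s1^-1 s2 s1]
Gen 6 (s2^-1): push. Stack: [s1 s2 s1^-1 s2 s1 s2^-1]
Reduced word: s1 s2 s1^-1 s2 s1 s2^-1

Answer: no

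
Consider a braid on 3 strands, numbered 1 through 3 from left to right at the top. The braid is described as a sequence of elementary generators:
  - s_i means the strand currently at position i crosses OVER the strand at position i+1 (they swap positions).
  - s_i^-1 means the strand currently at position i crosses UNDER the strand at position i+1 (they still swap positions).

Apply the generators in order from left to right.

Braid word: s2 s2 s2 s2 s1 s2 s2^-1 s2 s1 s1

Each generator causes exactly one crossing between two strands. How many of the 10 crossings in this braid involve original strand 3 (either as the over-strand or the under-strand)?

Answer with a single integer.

Gen 1: crossing 2x3. Involves strand 3? yes. Count so far: 1
Gen 2: crossing 3x2. Involves strand 3? yes. Count so far: 2
Gen 3: crossing 2x3. Involves strand 3? yes. Count so far: 3
Gen 4: crossing 3x2. Involves strand 3? yes. Count so far: 4
Gen 5: crossing 1x2. Involves strand 3? no. Count so far: 4
Gen 6: crossing 1x3. Involves strand 3? yes. Count so far: 5
Gen 7: crossing 3x1. Involves strand 3? yes. Count so far: 6
Gen 8: crossing 1x3. Involves strand 3? yes. Count so far: 7
Gen 9: crossing 2x3. Involves strand 3? yes. Count so far: 8
Gen 10: crossing 3x2. Involves strand 3? yes. Count so far: 9

Answer: 9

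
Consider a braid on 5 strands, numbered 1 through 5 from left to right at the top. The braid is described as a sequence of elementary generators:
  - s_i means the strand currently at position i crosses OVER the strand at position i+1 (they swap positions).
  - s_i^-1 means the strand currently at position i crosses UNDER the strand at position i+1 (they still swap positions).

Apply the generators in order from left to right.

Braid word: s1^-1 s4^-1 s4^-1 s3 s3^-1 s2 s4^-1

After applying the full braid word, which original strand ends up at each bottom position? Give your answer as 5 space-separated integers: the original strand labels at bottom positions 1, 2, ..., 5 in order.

Answer: 2 3 1 5 4

Derivation:
Gen 1 (s1^-1): strand 1 crosses under strand 2. Perm now: [2 1 3 4 5]
Gen 2 (s4^-1): strand 4 crosses under strand 5. Perm now: [2 1 3 5 4]
Gen 3 (s4^-1): strand 5 crosses under strand 4. Perm now: [2 1 3 4 5]
Gen 4 (s3): strand 3 crosses over strand 4. Perm now: [2 1 4 3 5]
Gen 5 (s3^-1): strand 4 crosses under strand 3. Perm now: [2 1 3 4 5]
Gen 6 (s2): strand 1 crosses over strand 3. Perm now: [2 3 1 4 5]
Gen 7 (s4^-1): strand 4 crosses under strand 5. Perm now: [2 3 1 5 4]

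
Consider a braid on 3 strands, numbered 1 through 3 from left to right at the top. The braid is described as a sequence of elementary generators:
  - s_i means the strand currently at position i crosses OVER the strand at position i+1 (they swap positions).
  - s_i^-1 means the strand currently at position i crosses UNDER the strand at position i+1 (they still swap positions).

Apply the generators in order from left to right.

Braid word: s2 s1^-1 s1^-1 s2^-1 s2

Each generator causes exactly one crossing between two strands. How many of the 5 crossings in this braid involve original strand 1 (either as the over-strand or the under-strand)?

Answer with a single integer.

Answer: 2

Derivation:
Gen 1: crossing 2x3. Involves strand 1? no. Count so far: 0
Gen 2: crossing 1x3. Involves strand 1? yes. Count so far: 1
Gen 3: crossing 3x1. Involves strand 1? yes. Count so far: 2
Gen 4: crossing 3x2. Involves strand 1? no. Count so far: 2
Gen 5: crossing 2x3. Involves strand 1? no. Count so far: 2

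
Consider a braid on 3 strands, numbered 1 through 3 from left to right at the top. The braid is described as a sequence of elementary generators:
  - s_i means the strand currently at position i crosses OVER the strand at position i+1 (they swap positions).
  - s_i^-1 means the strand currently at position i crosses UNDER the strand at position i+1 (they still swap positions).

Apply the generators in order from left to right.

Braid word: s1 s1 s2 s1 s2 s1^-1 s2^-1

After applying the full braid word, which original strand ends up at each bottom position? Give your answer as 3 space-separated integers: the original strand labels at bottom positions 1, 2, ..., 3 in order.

Answer: 2 1 3

Derivation:
Gen 1 (s1): strand 1 crosses over strand 2. Perm now: [2 1 3]
Gen 2 (s1): strand 2 crosses over strand 1. Perm now: [1 2 3]
Gen 3 (s2): strand 2 crosses over strand 3. Perm now: [1 3 2]
Gen 4 (s1): strand 1 crosses over strand 3. Perm now: [3 1 2]
Gen 5 (s2): strand 1 crosses over strand 2. Perm now: [3 2 1]
Gen 6 (s1^-1): strand 3 crosses under strand 2. Perm now: [2 3 1]
Gen 7 (s2^-1): strand 3 crosses under strand 1. Perm now: [2 1 3]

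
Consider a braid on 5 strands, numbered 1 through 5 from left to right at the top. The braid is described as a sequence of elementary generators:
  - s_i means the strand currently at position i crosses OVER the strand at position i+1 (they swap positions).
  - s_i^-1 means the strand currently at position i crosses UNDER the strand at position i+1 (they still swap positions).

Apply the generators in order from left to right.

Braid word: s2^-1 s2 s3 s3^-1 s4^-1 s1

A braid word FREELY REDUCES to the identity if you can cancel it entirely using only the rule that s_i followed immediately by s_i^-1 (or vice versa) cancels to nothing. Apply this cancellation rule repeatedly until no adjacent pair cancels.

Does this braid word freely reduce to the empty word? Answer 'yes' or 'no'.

Answer: no

Derivation:
Gen 1 (s2^-1): push. Stack: [s2^-1]
Gen 2 (s2): cancels prior s2^-1. Stack: []
Gen 3 (s3): push. Stack: [s3]
Gen 4 (s3^-1): cancels prior s3. Stack: []
Gen 5 (s4^-1): push. Stack: [s4^-1]
Gen 6 (s1): push. Stack: [s4^-1 s1]
Reduced word: s4^-1 s1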